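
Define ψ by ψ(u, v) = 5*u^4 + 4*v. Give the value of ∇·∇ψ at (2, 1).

∂²ψ/∂u² = 60*u^2
∂²ψ/∂v² = 0
∇²ψ = 60*u^2
At (2, 1): 240.

240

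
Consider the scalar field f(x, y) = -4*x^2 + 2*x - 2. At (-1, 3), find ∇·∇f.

∂²f/∂x² = -8
∂²f/∂y² = 0
∇²f = -8
At (-1, 3): -8.

-8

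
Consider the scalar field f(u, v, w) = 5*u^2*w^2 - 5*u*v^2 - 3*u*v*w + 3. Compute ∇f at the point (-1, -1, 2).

(-39, -4, 17)

∂f/∂u = 10*u*w^2 - 5*v^2 - 3*v*w
∂f/∂v = -10*u*v - 3*u*w
∂f/∂w = 10*u^2*w - 3*u*v
∇f = (10*u*w^2 - 5*v^2 - 3*v*w, -10*u*v - 3*u*w, 10*u^2*w - 3*u*v)
At (-1, -1, 2): (-39, -4, 17).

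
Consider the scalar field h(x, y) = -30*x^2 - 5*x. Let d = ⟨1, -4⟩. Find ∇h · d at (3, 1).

∂h/∂x = -60*x - 5
∂h/∂y = 0
∇h at (3, 1) = (-185, 0)
∇h · d = (-185)(1) + (0)(-4) = -185

-185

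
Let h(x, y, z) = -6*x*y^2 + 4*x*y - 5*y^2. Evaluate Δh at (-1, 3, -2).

2

∂²h/∂x² = 0
∂²h/∂y² = -2*(6*x + 5)
∂²h/∂z² = 0
∇²h = -12*x - 10
At (-1, 3, -2): 2.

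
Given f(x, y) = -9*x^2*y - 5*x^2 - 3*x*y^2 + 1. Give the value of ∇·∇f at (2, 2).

∂²f/∂x² = -2*(9*y + 5)
∂²f/∂y² = -6*x
∇²f = -6*x - 18*y - 10
At (2, 2): -58.

-58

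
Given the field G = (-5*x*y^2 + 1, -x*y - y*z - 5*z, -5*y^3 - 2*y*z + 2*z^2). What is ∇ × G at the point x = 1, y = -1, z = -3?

(∇×G)₁ = ∂G₃/∂y − ∂G₂/∂z = -15*y^2 + y - 2*z + 5
(∇×G)₂ = ∂G₁/∂z − ∂G₃/∂x = 0
(∇×G)₃ = ∂G₂/∂x − ∂G₁/∂y = 10*x*y - y
∇×G = (-15*y^2 + y - 2*z + 5, 0, 10*x*y - y)
At (1, -1, -3): (-5, 0, -9).

(-5, 0, -9)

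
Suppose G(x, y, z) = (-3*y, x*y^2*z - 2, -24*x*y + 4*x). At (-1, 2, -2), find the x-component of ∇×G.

(∇×G)_1 = ∂G₃/∂y − ∂G₂/∂z
= -24*x − (x*y^2)
= -x*y^2 - 24*x
At (-1, 2, -2): 28.

28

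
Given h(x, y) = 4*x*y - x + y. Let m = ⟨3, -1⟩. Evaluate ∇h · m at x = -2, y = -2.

∂h/∂x = 4*y - 1
∂h/∂y = 4*x + 1
∇h at (-2, -2) = (-9, -7)
∇h · m = (-9)(3) + (-7)(-1) = -20

-20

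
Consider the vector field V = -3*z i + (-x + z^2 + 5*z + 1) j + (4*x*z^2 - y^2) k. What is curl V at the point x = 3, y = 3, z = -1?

(∇×V)₁ = ∂V₃/∂y − ∂V₂/∂z = -2*y - 2*z - 5
(∇×V)₂ = ∂V₁/∂z − ∂V₃/∂x = -4*z^2 - 3
(∇×V)₃ = ∂V₂/∂x − ∂V₁/∂y = -1
∇×V = (-2*y - 2*z - 5, -4*z^2 - 3, -1)
At (3, 3, -1): (-9, -7, -1).

(-9, -7, -1)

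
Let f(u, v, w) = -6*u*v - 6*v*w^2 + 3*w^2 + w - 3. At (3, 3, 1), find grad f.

(-18, -24, -29)

∂f/∂u = -6*v
∂f/∂v = -6*u - 6*w^2
∂f/∂w = -12*v*w + 6*w + 1
∇f = (-6*v, -6*u - 6*w^2, -12*v*w + 6*w + 1)
At (3, 3, 1): (-18, -24, -29).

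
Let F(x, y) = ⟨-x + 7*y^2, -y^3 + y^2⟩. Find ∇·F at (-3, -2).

-17

∂F₁/∂x = -1
∂F₂/∂y = -3*y^2 + 2*y
∇·F = -3*y^2 + 2*y - 1
At (-3, -2): -17.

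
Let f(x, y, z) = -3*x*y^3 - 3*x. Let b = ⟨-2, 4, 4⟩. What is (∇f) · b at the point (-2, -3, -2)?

∂f/∂x = -3*y^3 - 3
∂f/∂y = -9*x*y^2
∂f/∂z = 0
∇f at (-2, -3, -2) = (78, 162, 0)
∇f · b = (78)(-2) + (162)(4) + (0)(4) = 492

492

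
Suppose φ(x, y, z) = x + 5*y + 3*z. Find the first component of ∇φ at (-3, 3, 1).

(∇φ)_1 = ∂φ/∂x = 1
At (-3, 3, 1): 1.

1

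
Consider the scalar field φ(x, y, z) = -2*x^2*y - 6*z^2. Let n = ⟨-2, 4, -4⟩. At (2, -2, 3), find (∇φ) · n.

∂φ/∂x = -4*x*y
∂φ/∂y = -2*x^2
∂φ/∂z = -12*z
∇φ at (2, -2, 3) = (16, -8, -36)
∇φ · n = (16)(-2) + (-8)(4) + (-36)(-4) = 80

80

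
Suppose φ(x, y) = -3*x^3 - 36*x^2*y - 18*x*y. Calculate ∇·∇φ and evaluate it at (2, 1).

-108

∂²φ/∂x² = -18*(x + 4*y)
∂²φ/∂y² = 0
∇²φ = -18*x - 72*y
At (2, 1): -108.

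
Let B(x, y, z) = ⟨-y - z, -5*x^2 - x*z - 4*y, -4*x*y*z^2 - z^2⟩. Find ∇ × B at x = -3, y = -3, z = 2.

(∇×B)₁ = ∂B₃/∂y − ∂B₂/∂z = -4*x*z^2 + x
(∇×B)₂ = ∂B₁/∂z − ∂B₃/∂x = 4*y*z^2 - 1
(∇×B)₃ = ∂B₂/∂x − ∂B₁/∂y = -10*x - z + 1
∇×B = (-4*x*z^2 + x, 4*y*z^2 - 1, -10*x - z + 1)
At (-3, -3, 2): (45, -49, 29).

(45, -49, 29)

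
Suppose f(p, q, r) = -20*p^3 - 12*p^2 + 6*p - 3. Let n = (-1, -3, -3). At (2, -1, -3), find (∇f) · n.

∂f/∂p = -60*p^2 - 24*p + 6
∂f/∂q = 0
∂f/∂r = 0
∇f at (2, -1, -3) = (-282, 0, 0)
∇f · n = (-282)(-1) + (0)(-3) + (0)(-3) = 282

282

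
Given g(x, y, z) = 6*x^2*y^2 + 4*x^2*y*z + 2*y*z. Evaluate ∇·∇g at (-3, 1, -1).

112

∂²g/∂x² = 4*y*(3*y + 2*z)
∂²g/∂y² = 12*x^2
∂²g/∂z² = 0
∇²g = 12*x^2 + 12*y^2 + 8*y*z
At (-3, 1, -1): 112.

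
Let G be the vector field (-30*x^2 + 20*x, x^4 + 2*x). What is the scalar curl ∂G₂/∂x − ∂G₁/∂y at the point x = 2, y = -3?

∂G₂/∂x = 4*x^3 + 2
∂G₁/∂y = 0
Scalar curl = 4*x^3 + 2
At (2, -3): 34.

34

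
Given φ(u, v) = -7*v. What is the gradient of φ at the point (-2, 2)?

(0, -7)

∂φ/∂u = 0
∂φ/∂v = -7
∇φ = (0, -7)
At (-2, 2): (0, -7).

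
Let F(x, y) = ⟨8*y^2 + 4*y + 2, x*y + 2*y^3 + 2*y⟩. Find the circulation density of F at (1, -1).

11

∂F₂/∂x = y
∂F₁/∂y = 16*y + 4
Scalar curl = -15*y - 4
At (1, -1): 11.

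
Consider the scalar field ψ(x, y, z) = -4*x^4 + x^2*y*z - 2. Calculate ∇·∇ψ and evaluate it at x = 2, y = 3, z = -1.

-198

∂²ψ/∂x² = 2*(-24*x^2 + y*z)
∂²ψ/∂y² = 0
∂²ψ/∂z² = 0
∇²ψ = -48*x^2 + 2*y*z
At (2, 3, -1): -198.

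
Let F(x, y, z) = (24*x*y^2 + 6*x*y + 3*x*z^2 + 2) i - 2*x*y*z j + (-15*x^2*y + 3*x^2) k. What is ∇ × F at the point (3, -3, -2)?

(-153, -324, 402)

(∇×F)₁ = ∂F₃/∂y − ∂F₂/∂z = -15*x^2 + 2*x*y
(∇×F)₂ = ∂F₁/∂z − ∂F₃/∂x = 30*x*y + 6*x*z - 6*x
(∇×F)₃ = ∂F₂/∂x − ∂F₁/∂y = -48*x*y - 6*x - 2*y*z
∇×F = (-15*x^2 + 2*x*y, 30*x*y + 6*x*z - 6*x, -48*x*y - 6*x - 2*y*z)
At (3, -3, -2): (-153, -324, 402).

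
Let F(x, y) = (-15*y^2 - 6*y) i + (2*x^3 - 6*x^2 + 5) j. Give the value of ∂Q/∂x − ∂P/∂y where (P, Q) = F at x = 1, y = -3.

∂F₂/∂x = 6*x^2 - 12*x
∂F₁/∂y = -30*y - 6
Scalar curl = 6*x^2 - 12*x + 30*y + 6
At (1, -3): -90.

-90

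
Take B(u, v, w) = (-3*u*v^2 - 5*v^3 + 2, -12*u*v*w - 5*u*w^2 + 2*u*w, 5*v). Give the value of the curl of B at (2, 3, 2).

(113, 0, 83)

(∇×B)₁ = ∂B₃/∂v − ∂B₂/∂w = 12*u*v + 10*u*w - 2*u + 5
(∇×B)₂ = ∂B₁/∂w − ∂B₃/∂u = 0
(∇×B)₃ = ∂B₂/∂u − ∂B₁/∂v = 6*u*v + 15*v^2 - 12*v*w - 5*w^2 + 2*w
∇×B = (12*u*v + 10*u*w - 2*u + 5, 0, 6*u*v + 15*v^2 - 12*v*w - 5*w^2 + 2*w)
At (2, 3, 2): (113, 0, 83).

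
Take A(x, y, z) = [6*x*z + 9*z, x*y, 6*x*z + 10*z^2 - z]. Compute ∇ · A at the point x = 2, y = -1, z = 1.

39

∂A₁/∂x = 6*z
∂A₂/∂y = x
∂A₃/∂z = 6*x + 20*z - 1
∇·A = 7*x + 26*z - 1
At (2, -1, 1): 39.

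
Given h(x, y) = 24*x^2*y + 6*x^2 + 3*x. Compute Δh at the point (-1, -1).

-36

∂²h/∂x² = 12*(4*y + 1)
∂²h/∂y² = 0
∇²h = 48*y + 12
At (-1, -1): -36.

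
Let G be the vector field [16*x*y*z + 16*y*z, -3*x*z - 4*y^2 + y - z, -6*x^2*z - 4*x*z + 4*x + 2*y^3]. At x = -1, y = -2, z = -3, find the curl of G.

(22, 20, 9)

(∇×G)₁ = ∂G₃/∂y − ∂G₂/∂z = 3*x + 6*y^2 + 1
(∇×G)₂ = ∂G₁/∂z − ∂G₃/∂x = 16*x*y + 12*x*z + 16*y + 4*z - 4
(∇×G)₃ = ∂G₂/∂x − ∂G₁/∂y = -16*x*z - 19*z
∇×G = (3*x + 6*y^2 + 1, 16*x*y + 12*x*z + 16*y + 4*z - 4, -16*x*z - 19*z)
At (-1, -2, -3): (22, 20, 9).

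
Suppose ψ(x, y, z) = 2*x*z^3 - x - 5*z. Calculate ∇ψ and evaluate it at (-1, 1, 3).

(53, 0, -59)

∂ψ/∂x = 2*z^3 - 1
∂ψ/∂y = 0
∂ψ/∂z = 6*x*z^2 - 5
∇ψ = (2*z^3 - 1, 0, 6*x*z^2 - 5)
At (-1, 1, 3): (53, 0, -59).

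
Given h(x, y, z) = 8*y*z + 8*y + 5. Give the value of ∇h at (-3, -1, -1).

(0, 0, -8)

∂h/∂x = 0
∂h/∂y = 8*z + 8
∂h/∂z = 8*y
∇h = (0, 8*z + 8, 8*y)
At (-3, -1, -1): (0, 0, -8).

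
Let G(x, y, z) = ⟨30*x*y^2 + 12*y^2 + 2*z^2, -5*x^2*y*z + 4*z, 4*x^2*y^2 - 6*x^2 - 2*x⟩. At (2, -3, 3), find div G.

210

∂G₁/∂x = 30*y^2
∂G₂/∂y = -5*x^2*z
∂G₃/∂z = 0
∇·G = -5*x^2*z + 30*y^2
At (2, -3, 3): 210.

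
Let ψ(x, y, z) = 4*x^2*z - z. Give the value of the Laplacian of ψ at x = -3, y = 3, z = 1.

∂²ψ/∂x² = 8*z
∂²ψ/∂y² = 0
∂²ψ/∂z² = 0
∇²ψ = 8*z
At (-3, 3, 1): 8.

8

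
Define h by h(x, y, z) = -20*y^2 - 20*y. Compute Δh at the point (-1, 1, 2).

∂²h/∂x² = 0
∂²h/∂y² = -40
∂²h/∂z² = 0
∇²h = -40
At (-1, 1, 2): -40.

-40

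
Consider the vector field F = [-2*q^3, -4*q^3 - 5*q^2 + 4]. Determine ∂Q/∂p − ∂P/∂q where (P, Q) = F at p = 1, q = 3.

54

∂F₂/∂p = 0
∂F₁/∂q = -6*q^2
Scalar curl = 6*q^2
At (1, 3): 54.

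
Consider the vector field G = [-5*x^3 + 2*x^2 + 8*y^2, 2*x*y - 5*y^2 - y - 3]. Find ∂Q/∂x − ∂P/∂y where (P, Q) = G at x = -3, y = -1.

14

∂G₂/∂x = 2*y
∂G₁/∂y = 16*y
Scalar curl = -14*y
At (-3, -1): 14.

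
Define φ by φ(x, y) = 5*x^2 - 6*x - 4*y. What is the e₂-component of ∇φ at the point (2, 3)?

-4

(∇φ)_2 = ∂φ/∂y = -4
At (2, 3): -4.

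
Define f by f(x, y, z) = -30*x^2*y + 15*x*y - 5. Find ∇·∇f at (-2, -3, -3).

∂²f/∂x² = -60*y
∂²f/∂y² = 0
∂²f/∂z² = 0
∇²f = -60*y
At (-2, -3, -3): 180.

180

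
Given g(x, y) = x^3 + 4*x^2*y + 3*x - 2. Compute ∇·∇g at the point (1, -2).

-10

∂²g/∂x² = 2*(3*x + 4*y)
∂²g/∂y² = 0
∇²g = 6*x + 8*y
At (1, -2): -10.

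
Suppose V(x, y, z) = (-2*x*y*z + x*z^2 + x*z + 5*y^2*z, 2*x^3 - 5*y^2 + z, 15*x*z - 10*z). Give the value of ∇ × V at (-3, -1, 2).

(∇×V)₁ = ∂V₃/∂y − ∂V₂/∂z = -1
(∇×V)₂ = ∂V₁/∂z − ∂V₃/∂x = -2*x*y + 2*x*z + x + 5*y^2 - 15*z
(∇×V)₃ = ∂V₂/∂x − ∂V₁/∂y = 6*x^2 + 2*x*z - 10*y*z
∇×V = (-1, -2*x*y + 2*x*z + x + 5*y^2 - 15*z, 6*x^2 + 2*x*z - 10*y*z)
At (-3, -1, 2): (-1, -46, 62).

(-1, -46, 62)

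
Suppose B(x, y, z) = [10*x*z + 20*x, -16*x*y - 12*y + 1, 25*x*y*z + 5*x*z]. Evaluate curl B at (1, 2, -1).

(-25, 65, -32)

(∇×B)₁ = ∂B₃/∂y − ∂B₂/∂z = 25*x*z
(∇×B)₂ = ∂B₁/∂z − ∂B₃/∂x = 10*x - 25*y*z - 5*z
(∇×B)₃ = ∂B₂/∂x − ∂B₁/∂y = -16*y
∇×B = (25*x*z, 10*x - 25*y*z - 5*z, -16*y)
At (1, 2, -1): (-25, 65, -32).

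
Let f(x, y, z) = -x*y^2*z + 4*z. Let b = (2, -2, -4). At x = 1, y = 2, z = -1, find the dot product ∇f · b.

0

∂f/∂x = -y^2*z
∂f/∂y = -2*x*y*z
∂f/∂z = -x*y^2 + 4
∇f at (1, 2, -1) = (4, 4, 0)
∇f · b = (4)(2) + (4)(-2) + (0)(-4) = 0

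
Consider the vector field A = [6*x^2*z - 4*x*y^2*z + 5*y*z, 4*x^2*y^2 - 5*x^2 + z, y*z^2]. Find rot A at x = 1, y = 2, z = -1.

(0, 0, 11)

(∇×A)₁ = ∂A₃/∂y − ∂A₂/∂z = z^2 - 1
(∇×A)₂ = ∂A₁/∂z − ∂A₃/∂x = 6*x^2 - 4*x*y^2 + 5*y
(∇×A)₃ = ∂A₂/∂x − ∂A₁/∂y = 8*x*y^2 + 8*x*y*z - 10*x - 5*z
∇×A = (z^2 - 1, 6*x^2 - 4*x*y^2 + 5*y, 8*x*y^2 + 8*x*y*z - 10*x - 5*z)
At (1, 2, -1): (0, 0, 11).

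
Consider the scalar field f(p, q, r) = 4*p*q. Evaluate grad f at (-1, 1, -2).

∂f/∂p = 4*q
∂f/∂q = 4*p
∂f/∂r = 0
∇f = (4*q, 4*p, 0)
At (-1, 1, -2): (4, -4, 0).

(4, -4, 0)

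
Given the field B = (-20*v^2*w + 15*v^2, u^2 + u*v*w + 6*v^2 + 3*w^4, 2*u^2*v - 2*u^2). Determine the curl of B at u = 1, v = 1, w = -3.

(∇×B)₁ = ∂B₃/∂v − ∂B₂/∂w = 2*u^2 - u*v - 12*w^3
(∇×B)₂ = ∂B₁/∂w − ∂B₃/∂u = -4*u*v + 4*u - 20*v^2
(∇×B)₃ = ∂B₂/∂u − ∂B₁/∂v = 2*u + 41*v*w - 30*v
∇×B = (2*u^2 - u*v - 12*w^3, -4*u*v + 4*u - 20*v^2, 2*u + 41*v*w - 30*v)
At (1, 1, -3): (325, -20, -151).

(325, -20, -151)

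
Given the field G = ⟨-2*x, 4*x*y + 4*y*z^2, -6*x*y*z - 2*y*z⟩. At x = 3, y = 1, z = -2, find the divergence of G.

6

∂G₁/∂x = -2
∂G₂/∂y = 4*x + 4*z^2
∂G₃/∂z = -6*x*y - 2*y
∇·G = -6*x*y + 4*x - 2*y + 4*z^2 - 2
At (3, 1, -2): 6.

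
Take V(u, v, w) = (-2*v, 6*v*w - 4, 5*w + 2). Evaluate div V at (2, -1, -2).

∂V₁/∂u = 0
∂V₂/∂v = 6*w
∂V₃/∂w = 5
∇·V = 6*w + 5
At (2, -1, -2): -7.

-7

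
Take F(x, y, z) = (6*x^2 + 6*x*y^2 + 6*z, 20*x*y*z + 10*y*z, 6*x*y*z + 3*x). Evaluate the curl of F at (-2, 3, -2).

(114, 39, -48)

(∇×F)₁ = ∂F₃/∂y − ∂F₂/∂z = -20*x*y + 6*x*z - 10*y
(∇×F)₂ = ∂F₁/∂z − ∂F₃/∂x = -6*y*z + 3
(∇×F)₃ = ∂F₂/∂x − ∂F₁/∂y = -12*x*y + 20*y*z
∇×F = (-20*x*y + 6*x*z - 10*y, -6*y*z + 3, -12*x*y + 20*y*z)
At (-2, 3, -2): (114, 39, -48).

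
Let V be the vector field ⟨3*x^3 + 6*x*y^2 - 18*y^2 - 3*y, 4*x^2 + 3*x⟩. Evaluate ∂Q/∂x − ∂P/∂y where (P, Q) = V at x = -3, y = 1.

∂V₂/∂x = 8*x + 3
∂V₁/∂y = 12*x*y - 36*y - 3
Scalar curl = -12*x*y + 8*x + 36*y + 6
At (-3, 1): 54.

54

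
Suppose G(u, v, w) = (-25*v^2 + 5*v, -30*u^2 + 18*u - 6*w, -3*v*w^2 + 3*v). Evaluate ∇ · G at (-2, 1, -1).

∂G₁/∂u = 0
∂G₂/∂v = 0
∂G₃/∂w = -6*v*w
∇·G = -6*v*w
At (-2, 1, -1): 6.

6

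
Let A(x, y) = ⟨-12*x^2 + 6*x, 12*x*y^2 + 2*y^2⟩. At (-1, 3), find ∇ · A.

∂A₁/∂x = -24*x + 6
∂A₂/∂y = 24*x*y + 4*y
∇·A = 24*x*y - 24*x + 4*y + 6
At (-1, 3): -30.

-30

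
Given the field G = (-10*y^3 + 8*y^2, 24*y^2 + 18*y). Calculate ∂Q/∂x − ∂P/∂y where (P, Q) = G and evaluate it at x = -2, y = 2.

88

∂G₂/∂x = 0
∂G₁/∂y = -30*y^2 + 16*y
Scalar curl = 30*y^2 - 16*y
At (-2, 2): 88.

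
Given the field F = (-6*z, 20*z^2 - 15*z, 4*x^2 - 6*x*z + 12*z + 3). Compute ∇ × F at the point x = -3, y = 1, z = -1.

(55, 12, 0)

(∇×F)₁ = ∂F₃/∂y − ∂F₂/∂z = -40*z + 15
(∇×F)₂ = ∂F₁/∂z − ∂F₃/∂x = -8*x + 6*z - 6
(∇×F)₃ = ∂F₂/∂x − ∂F₁/∂y = 0
∇×F = (-40*z + 15, -8*x + 6*z - 6, 0)
At (-3, 1, -1): (55, 12, 0).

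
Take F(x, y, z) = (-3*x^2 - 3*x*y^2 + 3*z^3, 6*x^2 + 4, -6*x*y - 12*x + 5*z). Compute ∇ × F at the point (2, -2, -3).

(-12, 81, 0)

(∇×F)₁ = ∂F₃/∂y − ∂F₂/∂z = -6*x
(∇×F)₂ = ∂F₁/∂z − ∂F₃/∂x = 6*y + 9*z^2 + 12
(∇×F)₃ = ∂F₂/∂x − ∂F₁/∂y = 6*x*y + 12*x
∇×F = (-6*x, 6*y + 9*z^2 + 12, 6*x*y + 12*x)
At (2, -2, -3): (-12, 81, 0).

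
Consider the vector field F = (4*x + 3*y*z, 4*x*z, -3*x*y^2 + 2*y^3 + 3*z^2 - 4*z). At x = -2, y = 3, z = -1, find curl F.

(∇×F)₁ = ∂F₃/∂y − ∂F₂/∂z = -6*x*y - 4*x + 6*y^2
(∇×F)₂ = ∂F₁/∂z − ∂F₃/∂x = 3*y^2 + 3*y
(∇×F)₃ = ∂F₂/∂x − ∂F₁/∂y = z
∇×F = (-6*x*y - 4*x + 6*y^2, 3*y^2 + 3*y, z)
At (-2, 3, -1): (98, 36, -1).

(98, 36, -1)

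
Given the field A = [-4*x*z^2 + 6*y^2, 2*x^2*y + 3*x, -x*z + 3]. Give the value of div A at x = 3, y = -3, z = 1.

11

∂A₁/∂x = -4*z^2
∂A₂/∂y = 2*x^2
∂A₃/∂z = -x
∇·A = 2*x^2 - x - 4*z^2
At (3, -3, 1): 11.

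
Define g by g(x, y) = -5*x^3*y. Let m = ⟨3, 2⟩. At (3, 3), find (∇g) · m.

-1485

∂g/∂x = -15*x^2*y
∂g/∂y = -5*x^3
∇g at (3, 3) = (-405, -135)
∇g · m = (-405)(3) + (-135)(2) = -1485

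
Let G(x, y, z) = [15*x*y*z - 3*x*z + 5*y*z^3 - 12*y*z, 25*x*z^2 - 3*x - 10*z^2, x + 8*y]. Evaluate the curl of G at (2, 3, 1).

(∇×G)₁ = ∂G₃/∂y − ∂G₂/∂z = -50*x*z + 20*z + 8
(∇×G)₂ = ∂G₁/∂z − ∂G₃/∂x = 15*x*y - 3*x + 15*y*z^2 - 12*y - 1
(∇×G)₃ = ∂G₂/∂x − ∂G₁/∂y = -15*x*z - 5*z^3 + 25*z^2 + 12*z - 3
∇×G = (-50*x*z + 20*z + 8, 15*x*y - 3*x + 15*y*z^2 - 12*y - 1, -15*x*z - 5*z^3 + 25*z^2 + 12*z - 3)
At (2, 3, 1): (-72, 92, -1).

(-72, 92, -1)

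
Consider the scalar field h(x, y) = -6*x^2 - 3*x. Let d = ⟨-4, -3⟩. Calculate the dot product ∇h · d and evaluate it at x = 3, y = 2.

∂h/∂x = -12*x - 3
∂h/∂y = 0
∇h at (3, 2) = (-39, 0)
∇h · d = (-39)(-4) + (0)(-3) = 156

156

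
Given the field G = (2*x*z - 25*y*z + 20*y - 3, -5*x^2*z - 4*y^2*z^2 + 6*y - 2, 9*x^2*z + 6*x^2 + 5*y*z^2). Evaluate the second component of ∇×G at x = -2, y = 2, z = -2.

(∇×G)_2 = ∂G₁/∂z − ∂G₃/∂x
= 2*x - 25*y − (18*x*z + 12*x)
= -18*x*z - 10*x - 25*y
At (-2, 2, -2): -102.

-102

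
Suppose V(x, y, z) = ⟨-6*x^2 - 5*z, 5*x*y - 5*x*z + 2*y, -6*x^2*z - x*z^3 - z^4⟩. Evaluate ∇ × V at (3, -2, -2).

(∇×V)₁ = ∂V₃/∂y − ∂V₂/∂z = 5*x
(∇×V)₂ = ∂V₁/∂z − ∂V₃/∂x = 12*x*z + z^3 - 5
(∇×V)₃ = ∂V₂/∂x − ∂V₁/∂y = 5*y - 5*z
∇×V = (5*x, 12*x*z + z^3 - 5, 5*y - 5*z)
At (3, -2, -2): (15, -85, 0).

(15, -85, 0)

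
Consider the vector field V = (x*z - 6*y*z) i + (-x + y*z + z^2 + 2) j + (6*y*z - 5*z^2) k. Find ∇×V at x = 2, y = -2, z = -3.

(-10, 14, -19)

(∇×V)₁ = ∂V₃/∂y − ∂V₂/∂z = -y + 4*z
(∇×V)₂ = ∂V₁/∂z − ∂V₃/∂x = x - 6*y
(∇×V)₃ = ∂V₂/∂x − ∂V₁/∂y = 6*z - 1
∇×V = (-y + 4*z, x - 6*y, 6*z - 1)
At (2, -2, -3): (-10, 14, -19).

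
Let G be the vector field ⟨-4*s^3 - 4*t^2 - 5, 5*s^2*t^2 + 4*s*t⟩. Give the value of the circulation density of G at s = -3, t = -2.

-144

∂G₂/∂s = 10*s*t^2 + 4*t
∂G₁/∂t = -8*t
Scalar curl = 10*s*t^2 + 12*t
At (-3, -2): -144.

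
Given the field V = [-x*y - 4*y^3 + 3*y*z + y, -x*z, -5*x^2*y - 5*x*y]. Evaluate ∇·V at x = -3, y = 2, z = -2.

∂V₁/∂x = -y
∂V₂/∂y = 0
∂V₃/∂z = 0
∇·V = -y
At (-3, 2, -2): -2.

-2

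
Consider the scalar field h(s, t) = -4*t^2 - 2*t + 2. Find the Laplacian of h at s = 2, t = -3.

∂²h/∂s² = 0
∂²h/∂t² = -8
∇²h = -8
At (2, -3): -8.

-8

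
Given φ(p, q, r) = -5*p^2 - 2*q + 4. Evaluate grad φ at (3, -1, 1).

(-30, -2, 0)

∂φ/∂p = -10*p
∂φ/∂q = -2
∂φ/∂r = 0
∇φ = (-10*p, -2, 0)
At (3, -1, 1): (-30, -2, 0).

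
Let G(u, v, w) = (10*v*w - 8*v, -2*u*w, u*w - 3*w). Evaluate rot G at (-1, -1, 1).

(-2, -11, -4)

(∇×G)₁ = ∂G₃/∂v − ∂G₂/∂w = 2*u
(∇×G)₂ = ∂G₁/∂w − ∂G₃/∂u = 10*v - w
(∇×G)₃ = ∂G₂/∂u − ∂G₁/∂v = -12*w + 8
∇×G = (2*u, 10*v - w, -12*w + 8)
At (-1, -1, 1): (-2, -11, -4).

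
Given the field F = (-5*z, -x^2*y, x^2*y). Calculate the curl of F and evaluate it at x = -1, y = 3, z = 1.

(∇×F)₁ = ∂F₃/∂y − ∂F₂/∂z = x^2
(∇×F)₂ = ∂F₁/∂z − ∂F₃/∂x = -2*x*y - 5
(∇×F)₃ = ∂F₂/∂x − ∂F₁/∂y = -2*x*y
∇×F = (x^2, -2*x*y - 5, -2*x*y)
At (-1, 3, 1): (1, 1, 6).

(1, 1, 6)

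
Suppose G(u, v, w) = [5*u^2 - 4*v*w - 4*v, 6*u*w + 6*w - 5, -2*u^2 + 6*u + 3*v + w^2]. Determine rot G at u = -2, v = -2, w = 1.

(∇×G)₁ = ∂G₃/∂v − ∂G₂/∂w = -6*u - 3
(∇×G)₂ = ∂G₁/∂w − ∂G₃/∂u = 4*u - 4*v - 6
(∇×G)₃ = ∂G₂/∂u − ∂G₁/∂v = 10*w + 4
∇×G = (-6*u - 3, 4*u - 4*v - 6, 10*w + 4)
At (-2, -2, 1): (9, -6, 14).

(9, -6, 14)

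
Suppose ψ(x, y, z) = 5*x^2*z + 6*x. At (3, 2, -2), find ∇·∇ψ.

-20

∂²ψ/∂x² = 10*z
∂²ψ/∂y² = 0
∂²ψ/∂z² = 0
∇²ψ = 10*z
At (3, 2, -2): -20.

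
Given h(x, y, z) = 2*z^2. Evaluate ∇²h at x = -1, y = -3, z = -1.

∂²h/∂x² = 0
∂²h/∂y² = 0
∂²h/∂z² = 4
∇²h = 4
At (-1, -3, -1): 4.

4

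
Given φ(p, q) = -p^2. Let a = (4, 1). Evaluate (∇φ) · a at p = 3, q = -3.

∂φ/∂p = -2*p
∂φ/∂q = 0
∇φ at (3, -3) = (-6, 0)
∇φ · a = (-6)(4) + (0)(1) = -24

-24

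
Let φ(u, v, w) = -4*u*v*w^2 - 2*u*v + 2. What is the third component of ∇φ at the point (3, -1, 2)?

(∇φ)_3 = ∂φ/∂w = -8*u*v*w
At (3, -1, 2): 48.

48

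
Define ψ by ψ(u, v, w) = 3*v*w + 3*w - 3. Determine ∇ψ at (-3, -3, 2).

(0, 6, -6)

∂ψ/∂u = 0
∂ψ/∂v = 3*w
∂ψ/∂w = 3*v + 3
∇ψ = (0, 3*w, 3*v + 3)
At (-3, -3, 2): (0, 6, -6).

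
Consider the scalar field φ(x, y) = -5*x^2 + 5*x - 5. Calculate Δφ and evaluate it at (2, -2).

∂²φ/∂x² = -10
∂²φ/∂y² = 0
∇²φ = -10
At (2, -2): -10.

-10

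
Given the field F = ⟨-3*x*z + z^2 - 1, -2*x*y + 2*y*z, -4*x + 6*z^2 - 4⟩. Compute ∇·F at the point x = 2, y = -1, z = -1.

∂F₁/∂x = -3*z
∂F₂/∂y = -2*x + 2*z
∂F₃/∂z = 12*z
∇·F = -2*x + 11*z
At (2, -1, -1): -15.

-15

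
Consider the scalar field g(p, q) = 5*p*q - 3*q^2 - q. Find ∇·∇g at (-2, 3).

-6

∂²g/∂p² = 0
∂²g/∂q² = -6
∇²g = -6
At (-2, 3): -6.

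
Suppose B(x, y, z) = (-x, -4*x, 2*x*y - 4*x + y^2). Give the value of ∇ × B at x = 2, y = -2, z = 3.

(∇×B)₁ = ∂B₃/∂y − ∂B₂/∂z = 2*x + 2*y
(∇×B)₂ = ∂B₁/∂z − ∂B₃/∂x = -2*y + 4
(∇×B)₃ = ∂B₂/∂x − ∂B₁/∂y = -4
∇×B = (2*x + 2*y, -2*y + 4, -4)
At (2, -2, 3): (0, 8, -4).

(0, 8, -4)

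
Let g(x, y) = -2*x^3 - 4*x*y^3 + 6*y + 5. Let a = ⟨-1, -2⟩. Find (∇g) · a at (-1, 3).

∂g/∂x = -6*x^2 - 4*y^3
∂g/∂y = -12*x*y^2 + 6
∇g at (-1, 3) = (-114, 114)
∇g · a = (-114)(-1) + (114)(-2) = -114

-114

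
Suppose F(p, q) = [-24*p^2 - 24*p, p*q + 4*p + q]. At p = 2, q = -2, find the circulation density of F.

2

∂F₂/∂p = q + 4
∂F₁/∂q = 0
Scalar curl = q + 4
At (2, -2): 2.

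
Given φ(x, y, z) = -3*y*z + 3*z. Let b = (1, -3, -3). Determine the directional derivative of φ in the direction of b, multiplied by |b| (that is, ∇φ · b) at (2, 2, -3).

∂φ/∂x = 0
∂φ/∂y = -3*z
∂φ/∂z = -3*y + 3
∇φ at (2, 2, -3) = (0, 9, -3)
∇φ · b = (0)(1) + (9)(-3) + (-3)(-3) = -18

-18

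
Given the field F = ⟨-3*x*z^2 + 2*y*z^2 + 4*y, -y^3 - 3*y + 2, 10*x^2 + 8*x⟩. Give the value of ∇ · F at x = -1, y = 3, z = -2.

∂F₁/∂x = -3*z^2
∂F₂/∂y = -3*y^2 - 3
∂F₃/∂z = 0
∇·F = -3*y^2 - 3*z^2 - 3
At (-1, 3, -2): -42.

-42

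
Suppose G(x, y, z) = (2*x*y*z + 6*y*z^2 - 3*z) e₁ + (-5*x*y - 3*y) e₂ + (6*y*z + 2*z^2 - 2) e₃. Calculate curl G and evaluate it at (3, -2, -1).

(∇×G)₁ = ∂G₃/∂y − ∂G₂/∂z = 6*z
(∇×G)₂ = ∂G₁/∂z − ∂G₃/∂x = 2*x*y + 12*y*z - 3
(∇×G)₃ = ∂G₂/∂x − ∂G₁/∂y = -2*x*z - 5*y - 6*z^2
∇×G = (6*z, 2*x*y + 12*y*z - 3, -2*x*z - 5*y - 6*z^2)
At (3, -2, -1): (-6, 9, 10).

(-6, 9, 10)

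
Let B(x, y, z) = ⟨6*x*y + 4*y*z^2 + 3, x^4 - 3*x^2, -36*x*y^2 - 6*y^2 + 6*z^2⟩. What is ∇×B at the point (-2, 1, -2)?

(∇×B)₁ = ∂B₃/∂y − ∂B₂/∂z = -72*x*y - 12*y
(∇×B)₂ = ∂B₁/∂z − ∂B₃/∂x = 36*y^2 + 8*y*z
(∇×B)₃ = ∂B₂/∂x − ∂B₁/∂y = 4*x^3 - 12*x - 4*z^2
∇×B = (-72*x*y - 12*y, 36*y^2 + 8*y*z, 4*x^3 - 12*x - 4*z^2)
At (-2, 1, -2): (132, 20, -24).

(132, 20, -24)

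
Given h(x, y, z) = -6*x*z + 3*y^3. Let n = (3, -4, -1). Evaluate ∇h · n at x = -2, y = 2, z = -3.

-102

∂h/∂x = -6*z
∂h/∂y = 9*y^2
∂h/∂z = -6*x
∇h at (-2, 2, -3) = (18, 36, 12)
∇h · n = (18)(3) + (36)(-4) + (12)(-1) = -102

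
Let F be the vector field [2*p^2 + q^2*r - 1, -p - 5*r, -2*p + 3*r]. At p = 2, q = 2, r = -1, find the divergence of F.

11

∂F₁/∂p = 4*p
∂F₂/∂q = 0
∂F₃/∂r = 3
∇·F = 4*p + 3
At (2, 2, -1): 11.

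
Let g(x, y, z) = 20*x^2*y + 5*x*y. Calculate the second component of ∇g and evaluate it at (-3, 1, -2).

165

(∇g)_2 = ∂g/∂y = 20*x^2 + 5*x
At (-3, 1, -2): 165.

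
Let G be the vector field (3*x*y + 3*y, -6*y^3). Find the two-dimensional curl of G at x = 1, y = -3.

∂G₂/∂x = 0
∂G₁/∂y = 3*x + 3
Scalar curl = -3*x - 3
At (1, -3): -6.

-6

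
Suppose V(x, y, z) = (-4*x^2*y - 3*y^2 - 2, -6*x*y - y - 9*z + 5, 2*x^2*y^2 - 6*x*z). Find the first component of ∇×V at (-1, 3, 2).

21

(∇×V)_1 = ∂V₃/∂y − ∂V₂/∂z
= 4*x^2*y − (-9)
= 4*x^2*y + 9
At (-1, 3, 2): 21.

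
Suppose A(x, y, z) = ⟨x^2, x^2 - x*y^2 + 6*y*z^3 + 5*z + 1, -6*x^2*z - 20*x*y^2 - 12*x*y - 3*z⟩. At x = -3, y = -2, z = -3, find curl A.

(115, 164, -10)

(∇×A)₁ = ∂A₃/∂y − ∂A₂/∂z = -40*x*y - 12*x - 18*y*z^2 - 5
(∇×A)₂ = ∂A₁/∂z − ∂A₃/∂x = 12*x*z + 20*y^2 + 12*y
(∇×A)₃ = ∂A₂/∂x − ∂A₁/∂y = 2*x - y^2
∇×A = (-40*x*y - 12*x - 18*y*z^2 - 5, 12*x*z + 20*y^2 + 12*y, 2*x - y^2)
At (-3, -2, -3): (115, 164, -10).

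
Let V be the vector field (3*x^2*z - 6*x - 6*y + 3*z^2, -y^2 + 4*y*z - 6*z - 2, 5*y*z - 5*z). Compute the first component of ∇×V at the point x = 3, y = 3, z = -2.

(∇×V)_1 = ∂V₃/∂y − ∂V₂/∂z
= 5*z − (4*y - 6)
= -4*y + 5*z + 6
At (3, 3, -2): -16.

-16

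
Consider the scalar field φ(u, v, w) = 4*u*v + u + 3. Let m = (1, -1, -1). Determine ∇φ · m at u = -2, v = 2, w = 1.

17

∂φ/∂u = 4*v + 1
∂φ/∂v = 4*u
∂φ/∂w = 0
∇φ at (-2, 2, 1) = (9, -8, 0)
∇φ · m = (9)(1) + (-8)(-1) + (0)(-1) = 17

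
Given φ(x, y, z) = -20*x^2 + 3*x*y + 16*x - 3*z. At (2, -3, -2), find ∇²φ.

-40

∂²φ/∂x² = -40
∂²φ/∂y² = 0
∂²φ/∂z² = 0
∇²φ = -40
At (2, -3, -2): -40.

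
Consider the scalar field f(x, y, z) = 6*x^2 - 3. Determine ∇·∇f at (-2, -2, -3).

∂²f/∂x² = 12
∂²f/∂y² = 0
∂²f/∂z² = 0
∇²f = 12
At (-2, -2, -3): 12.

12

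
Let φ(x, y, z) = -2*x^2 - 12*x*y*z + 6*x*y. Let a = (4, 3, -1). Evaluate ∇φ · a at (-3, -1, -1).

∂φ/∂x = -4*x - 12*y*z + 6*y
∂φ/∂y = -12*x*z + 6*x
∂φ/∂z = -12*x*y
∇φ at (-3, -1, -1) = (-6, -54, -36)
∇φ · a = (-6)(4) + (-54)(3) + (-36)(-1) = -150

-150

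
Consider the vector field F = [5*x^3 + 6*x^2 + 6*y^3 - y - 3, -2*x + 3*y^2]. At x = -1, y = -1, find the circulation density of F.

-19

∂F₂/∂x = -2
∂F₁/∂y = 18*y^2 - 1
Scalar curl = -18*y^2 - 1
At (-1, -1): -19.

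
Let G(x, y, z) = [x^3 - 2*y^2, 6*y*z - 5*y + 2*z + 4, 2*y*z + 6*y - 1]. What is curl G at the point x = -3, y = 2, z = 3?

(∇×G)₁ = ∂G₃/∂y − ∂G₂/∂z = -6*y + 2*z + 4
(∇×G)₂ = ∂G₁/∂z − ∂G₃/∂x = 0
(∇×G)₃ = ∂G₂/∂x − ∂G₁/∂y = 4*y
∇×G = (-6*y + 2*z + 4, 0, 4*y)
At (-3, 2, 3): (-2, 0, 8).

(-2, 0, 8)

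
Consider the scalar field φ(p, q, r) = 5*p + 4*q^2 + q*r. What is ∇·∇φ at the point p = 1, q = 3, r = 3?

∂²φ/∂p² = 0
∂²φ/∂q² = 8
∂²φ/∂r² = 0
∇²φ = 8
At (1, 3, 3): 8.

8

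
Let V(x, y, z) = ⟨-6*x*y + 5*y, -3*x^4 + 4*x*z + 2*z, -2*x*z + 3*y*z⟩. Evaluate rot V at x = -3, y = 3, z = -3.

(1, -6, 289)

(∇×V)₁ = ∂V₃/∂y − ∂V₂/∂z = -4*x + 3*z - 2
(∇×V)₂ = ∂V₁/∂z − ∂V₃/∂x = 2*z
(∇×V)₃ = ∂V₂/∂x − ∂V₁/∂y = -12*x^3 + 6*x + 4*z - 5
∇×V = (-4*x + 3*z - 2, 2*z, -12*x^3 + 6*x + 4*z - 5)
At (-3, 3, -3): (1, -6, 289).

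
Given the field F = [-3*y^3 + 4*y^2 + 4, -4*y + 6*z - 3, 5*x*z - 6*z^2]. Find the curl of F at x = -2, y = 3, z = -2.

(-6, 10, 57)

(∇×F)₁ = ∂F₃/∂y − ∂F₂/∂z = -6
(∇×F)₂ = ∂F₁/∂z − ∂F₃/∂x = -5*z
(∇×F)₃ = ∂F₂/∂x − ∂F₁/∂y = 9*y^2 - 8*y
∇×F = (-6, -5*z, 9*y^2 - 8*y)
At (-2, 3, -2): (-6, 10, 57).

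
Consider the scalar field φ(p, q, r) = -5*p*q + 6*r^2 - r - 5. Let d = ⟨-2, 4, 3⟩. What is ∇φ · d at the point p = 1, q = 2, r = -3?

-111

∂φ/∂p = -5*q
∂φ/∂q = -5*p
∂φ/∂r = 12*r - 1
∇φ at (1, 2, -3) = (-10, -5, -37)
∇φ · d = (-10)(-2) + (-5)(4) + (-37)(3) = -111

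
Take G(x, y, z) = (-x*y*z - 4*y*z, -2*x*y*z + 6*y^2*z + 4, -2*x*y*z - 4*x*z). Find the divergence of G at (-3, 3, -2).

-48

∂G₁/∂x = -y*z
∂G₂/∂y = -2*x*z + 12*y*z
∂G₃/∂z = -2*x*y - 4*x
∇·G = -2*x*y - 2*x*z - 4*x + 11*y*z
At (-3, 3, -2): -48.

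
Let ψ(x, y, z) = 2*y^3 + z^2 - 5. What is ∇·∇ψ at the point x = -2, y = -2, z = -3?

∂²ψ/∂x² = 0
∂²ψ/∂y² = 12*y
∂²ψ/∂z² = 2
∇²ψ = 12*y + 2
At (-2, -2, -3): -22.

-22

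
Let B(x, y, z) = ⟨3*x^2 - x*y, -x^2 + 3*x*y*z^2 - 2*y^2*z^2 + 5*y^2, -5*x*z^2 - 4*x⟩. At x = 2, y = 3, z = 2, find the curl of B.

(∇×B)₁ = ∂B₃/∂y − ∂B₂/∂z = -6*x*y*z + 4*y^2*z
(∇×B)₂ = ∂B₁/∂z − ∂B₃/∂x = 5*z^2 + 4
(∇×B)₃ = ∂B₂/∂x − ∂B₁/∂y = -x + 3*y*z^2
∇×B = (-6*x*y*z + 4*y^2*z, 5*z^2 + 4, -x + 3*y*z^2)
At (2, 3, 2): (0, 24, 34).

(0, 24, 34)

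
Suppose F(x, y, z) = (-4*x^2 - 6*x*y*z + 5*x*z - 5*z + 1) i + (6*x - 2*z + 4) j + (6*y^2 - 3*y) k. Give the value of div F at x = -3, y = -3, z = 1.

47

∂F₁/∂x = -8*x - 6*y*z + 5*z
∂F₂/∂y = 0
∂F₃/∂z = 0
∇·F = -8*x - 6*y*z + 5*z
At (-3, -3, 1): 47.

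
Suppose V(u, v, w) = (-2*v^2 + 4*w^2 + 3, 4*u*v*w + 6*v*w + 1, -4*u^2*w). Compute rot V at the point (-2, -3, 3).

(-6, -24, -48)

(∇×V)₁ = ∂V₃/∂v − ∂V₂/∂w = -4*u*v - 6*v
(∇×V)₂ = ∂V₁/∂w − ∂V₃/∂u = 8*u*w + 8*w
(∇×V)₃ = ∂V₂/∂u − ∂V₁/∂v = 4*v*w + 4*v
∇×V = (-4*u*v - 6*v, 8*u*w + 8*w, 4*v*w + 4*v)
At (-2, -3, 3): (-6, -24, -48).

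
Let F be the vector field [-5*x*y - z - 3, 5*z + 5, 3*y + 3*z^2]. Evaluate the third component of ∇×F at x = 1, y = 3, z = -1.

(∇×F)_3 = ∂F₂/∂x − ∂F₁/∂y
= 0 − (-5*x)
= 5*x
At (1, 3, -1): 5.

5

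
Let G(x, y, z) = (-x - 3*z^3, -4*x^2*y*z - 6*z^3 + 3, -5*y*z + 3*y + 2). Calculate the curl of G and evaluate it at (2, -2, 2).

(33, -36, 64)

(∇×G)₁ = ∂G₃/∂y − ∂G₂/∂z = 4*x^2*y + 18*z^2 - 5*z + 3
(∇×G)₂ = ∂G₁/∂z − ∂G₃/∂x = -9*z^2
(∇×G)₃ = ∂G₂/∂x − ∂G₁/∂y = -8*x*y*z
∇×G = (4*x^2*y + 18*z^2 - 5*z + 3, -9*z^2, -8*x*y*z)
At (2, -2, 2): (33, -36, 64).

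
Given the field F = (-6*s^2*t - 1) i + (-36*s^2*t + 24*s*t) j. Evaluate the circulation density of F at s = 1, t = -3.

∂F₂/∂s = -72*s*t + 24*t
∂F₁/∂t = -6*s^2
Scalar curl = 6*s^2 - 72*s*t + 24*t
At (1, -3): 150.

150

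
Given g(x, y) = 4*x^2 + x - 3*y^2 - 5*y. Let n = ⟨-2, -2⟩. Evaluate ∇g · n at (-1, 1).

36

∂g/∂x = 8*x + 1
∂g/∂y = -6*y - 5
∇g at (-1, 1) = (-7, -11)
∇g · n = (-7)(-2) + (-11)(-2) = 36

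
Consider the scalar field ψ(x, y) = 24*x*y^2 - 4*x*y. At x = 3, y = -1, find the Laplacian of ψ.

∂²ψ/∂x² = 0
∂²ψ/∂y² = 48*x
∇²ψ = 48*x
At (3, -1): 144.

144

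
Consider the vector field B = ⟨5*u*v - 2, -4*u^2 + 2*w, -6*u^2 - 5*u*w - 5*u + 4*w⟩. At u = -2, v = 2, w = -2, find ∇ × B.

(-2, -29, 26)

(∇×B)₁ = ∂B₃/∂v − ∂B₂/∂w = -2
(∇×B)₂ = ∂B₁/∂w − ∂B₃/∂u = 12*u + 5*w + 5
(∇×B)₃ = ∂B₂/∂u − ∂B₁/∂v = -13*u
∇×B = (-2, 12*u + 5*w + 5, -13*u)
At (-2, 2, -2): (-2, -29, 26).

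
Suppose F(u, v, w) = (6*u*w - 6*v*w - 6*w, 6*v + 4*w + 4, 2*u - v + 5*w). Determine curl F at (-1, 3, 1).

(-5, -32, 6)

(∇×F)₁ = ∂F₃/∂v − ∂F₂/∂w = -5
(∇×F)₂ = ∂F₁/∂w − ∂F₃/∂u = 6*u - 6*v - 8
(∇×F)₃ = ∂F₂/∂u − ∂F₁/∂v = 6*w
∇×F = (-5, 6*u - 6*v - 8, 6*w)
At (-1, 3, 1): (-5, -32, 6).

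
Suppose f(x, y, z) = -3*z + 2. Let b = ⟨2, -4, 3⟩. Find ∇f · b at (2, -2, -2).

∂f/∂x = 0
∂f/∂y = 0
∂f/∂z = -3
∇f at (2, -2, -2) = (0, 0, -3)
∇f · b = (0)(2) + (0)(-4) + (-3)(3) = -9

-9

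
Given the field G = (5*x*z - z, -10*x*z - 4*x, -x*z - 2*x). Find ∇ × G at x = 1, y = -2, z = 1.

(10, 7, -14)

(∇×G)₁ = ∂G₃/∂y − ∂G₂/∂z = 10*x
(∇×G)₂ = ∂G₁/∂z − ∂G₃/∂x = 5*x + z + 1
(∇×G)₃ = ∂G₂/∂x − ∂G₁/∂y = -10*z - 4
∇×G = (10*x, 5*x + z + 1, -10*z - 4)
At (1, -2, 1): (10, 7, -14).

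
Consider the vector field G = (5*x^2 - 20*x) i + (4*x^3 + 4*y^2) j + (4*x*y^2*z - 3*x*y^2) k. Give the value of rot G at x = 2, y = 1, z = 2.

(20, -5, 48)

(∇×G)₁ = ∂G₃/∂y − ∂G₂/∂z = 8*x*y*z - 6*x*y
(∇×G)₂ = ∂G₁/∂z − ∂G₃/∂x = -4*y^2*z + 3*y^2
(∇×G)₃ = ∂G₂/∂x − ∂G₁/∂y = 12*x^2
∇×G = (8*x*y*z - 6*x*y, -4*y^2*z + 3*y^2, 12*x^2)
At (2, 1, 2): (20, -5, 48).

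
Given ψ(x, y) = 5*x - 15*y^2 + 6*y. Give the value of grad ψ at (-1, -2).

(5, 66)

∂ψ/∂x = 5
∂ψ/∂y = -30*y + 6
∇ψ = (5, -30*y + 6)
At (-1, -2): (5, 66).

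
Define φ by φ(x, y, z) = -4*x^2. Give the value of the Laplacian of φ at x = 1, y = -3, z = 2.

-8

∂²φ/∂x² = -8
∂²φ/∂y² = 0
∂²φ/∂z² = 0
∇²φ = -8
At (1, -3, 2): -8.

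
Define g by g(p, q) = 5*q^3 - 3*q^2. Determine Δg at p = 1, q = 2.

∂²g/∂p² = 0
∂²g/∂q² = 6*(5*q - 1)
∇²g = 30*q - 6
At (1, 2): 54.

54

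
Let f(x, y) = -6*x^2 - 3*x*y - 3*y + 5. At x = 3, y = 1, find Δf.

-12

∂²f/∂x² = -12
∂²f/∂y² = 0
∇²f = -12
At (3, 1): -12.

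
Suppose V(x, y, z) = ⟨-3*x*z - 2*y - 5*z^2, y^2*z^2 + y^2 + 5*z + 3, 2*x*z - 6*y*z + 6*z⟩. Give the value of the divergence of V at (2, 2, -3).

47

∂V₁/∂x = -3*z
∂V₂/∂y = 2*y*z^2 + 2*y
∂V₃/∂z = 2*x - 6*y + 6
∇·V = 2*x + 2*y*z^2 - 4*y - 3*z + 6
At (2, 2, -3): 47.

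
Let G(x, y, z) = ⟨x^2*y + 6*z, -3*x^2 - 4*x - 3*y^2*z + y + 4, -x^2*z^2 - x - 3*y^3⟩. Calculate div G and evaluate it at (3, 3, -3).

∂G₁/∂x = 2*x*y
∂G₂/∂y = -6*y*z + 1
∂G₃/∂z = -2*x^2*z
∇·G = -2*x^2*z + 2*x*y - 6*y*z + 1
At (3, 3, -3): 127.

127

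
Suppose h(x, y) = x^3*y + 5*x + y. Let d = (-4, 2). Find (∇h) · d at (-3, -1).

∂h/∂x = 3*x^2*y + 5
∂h/∂y = x^3 + 1
∇h at (-3, -1) = (-22, -26)
∇h · d = (-22)(-4) + (-26)(2) = 36

36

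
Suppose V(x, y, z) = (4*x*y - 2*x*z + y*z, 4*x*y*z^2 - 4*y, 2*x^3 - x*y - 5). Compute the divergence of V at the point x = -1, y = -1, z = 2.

-28

∂V₁/∂x = 4*y - 2*z
∂V₂/∂y = 4*x*z^2 - 4
∂V₃/∂z = 0
∇·V = 4*x*z^2 + 4*y - 2*z - 4
At (-1, -1, 2): -28.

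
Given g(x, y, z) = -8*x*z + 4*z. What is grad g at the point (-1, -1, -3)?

∂g/∂x = -8*z
∂g/∂y = 0
∂g/∂z = -8*x + 4
∇g = (-8*z, 0, -8*x + 4)
At (-1, -1, -3): (24, 0, 12).

(24, 0, 12)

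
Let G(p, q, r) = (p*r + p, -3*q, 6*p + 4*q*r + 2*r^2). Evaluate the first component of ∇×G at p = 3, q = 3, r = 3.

(∇×G)_1 = ∂G₃/∂q − ∂G₂/∂r
= 4*r − (0)
= 4*r
At (3, 3, 3): 12.

12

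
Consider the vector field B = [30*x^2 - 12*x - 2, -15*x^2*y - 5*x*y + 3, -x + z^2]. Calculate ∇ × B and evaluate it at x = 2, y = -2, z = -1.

(0, 1, 130)

(∇×B)₁ = ∂B₃/∂y − ∂B₂/∂z = 0
(∇×B)₂ = ∂B₁/∂z − ∂B₃/∂x = 1
(∇×B)₃ = ∂B₂/∂x − ∂B₁/∂y = -30*x*y - 5*y
∇×B = (0, 1, -30*x*y - 5*y)
At (2, -2, -1): (0, 1, 130).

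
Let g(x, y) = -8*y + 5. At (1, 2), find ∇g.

∂g/∂x = 0
∂g/∂y = -8
∇g = (0, -8)
At (1, 2): (0, -8).

(0, -8)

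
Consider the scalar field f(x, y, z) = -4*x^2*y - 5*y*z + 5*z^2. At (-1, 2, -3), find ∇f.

(16, 11, -40)

∂f/∂x = -8*x*y
∂f/∂y = -4*x^2 - 5*z
∂f/∂z = -5*y + 10*z
∇f = (-8*x*y, -4*x^2 - 5*z, -5*y + 10*z)
At (-1, 2, -3): (16, 11, -40).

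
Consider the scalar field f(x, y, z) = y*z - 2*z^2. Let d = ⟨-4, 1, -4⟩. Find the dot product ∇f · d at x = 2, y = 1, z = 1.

∂f/∂x = 0
∂f/∂y = z
∂f/∂z = y - 4*z
∇f at (2, 1, 1) = (0, 1, -3)
∇f · d = (0)(-4) + (1)(1) + (-3)(-4) = 13

13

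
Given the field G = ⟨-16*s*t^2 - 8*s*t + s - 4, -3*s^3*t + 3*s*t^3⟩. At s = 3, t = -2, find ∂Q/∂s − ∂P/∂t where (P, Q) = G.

∂G₂/∂s = -9*s^2*t + 3*t^3
∂G₁/∂t = -32*s*t - 8*s
Scalar curl = -9*s^2*t + 32*s*t + 8*s + 3*t^3
At (3, -2): -30.

-30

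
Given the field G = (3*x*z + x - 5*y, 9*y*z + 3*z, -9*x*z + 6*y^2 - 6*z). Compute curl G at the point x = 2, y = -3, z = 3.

(-12, 33, 5)

(∇×G)₁ = ∂G₃/∂y − ∂G₂/∂z = 3*y - 3
(∇×G)₂ = ∂G₁/∂z − ∂G₃/∂x = 3*x + 9*z
(∇×G)₃ = ∂G₂/∂x − ∂G₁/∂y = 5
∇×G = (3*y - 3, 3*x + 9*z, 5)
At (2, -3, 3): (-12, 33, 5).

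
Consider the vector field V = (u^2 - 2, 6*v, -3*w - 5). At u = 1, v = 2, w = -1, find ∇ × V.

(∇×V)₁ = ∂V₃/∂v − ∂V₂/∂w = 0
(∇×V)₂ = ∂V₁/∂w − ∂V₃/∂u = 0
(∇×V)₃ = ∂V₂/∂u − ∂V₁/∂v = 0
∇×V = (0, 0, 0)
At (1, 2, -1): (0, 0, 0).

(0, 0, 0)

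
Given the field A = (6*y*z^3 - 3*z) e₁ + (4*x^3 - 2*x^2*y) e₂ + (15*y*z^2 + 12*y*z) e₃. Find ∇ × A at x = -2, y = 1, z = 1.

(∇×A)₁ = ∂A₃/∂y − ∂A₂/∂z = 15*z^2 + 12*z
(∇×A)₂ = ∂A₁/∂z − ∂A₃/∂x = 18*y*z^2 - 3
(∇×A)₃ = ∂A₂/∂x − ∂A₁/∂y = 12*x^2 - 4*x*y - 6*z^3
∇×A = (15*z^2 + 12*z, 18*y*z^2 - 3, 12*x^2 - 4*x*y - 6*z^3)
At (-2, 1, 1): (27, 15, 50).

(27, 15, 50)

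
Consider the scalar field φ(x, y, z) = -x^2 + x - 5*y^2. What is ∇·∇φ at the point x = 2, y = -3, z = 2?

∂²φ/∂x² = -2
∂²φ/∂y² = -10
∂²φ/∂z² = 0
∇²φ = -12
At (2, -3, 2): -12.

-12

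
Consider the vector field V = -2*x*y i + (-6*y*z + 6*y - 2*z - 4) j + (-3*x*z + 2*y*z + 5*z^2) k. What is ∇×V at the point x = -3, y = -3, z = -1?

(∇×V)₁ = ∂V₃/∂y − ∂V₂/∂z = 6*y + 2*z + 2
(∇×V)₂ = ∂V₁/∂z − ∂V₃/∂x = 3*z
(∇×V)₃ = ∂V₂/∂x − ∂V₁/∂y = 2*x
∇×V = (6*y + 2*z + 2, 3*z, 2*x)
At (-3, -3, -1): (-18, -3, -6).

(-18, -3, -6)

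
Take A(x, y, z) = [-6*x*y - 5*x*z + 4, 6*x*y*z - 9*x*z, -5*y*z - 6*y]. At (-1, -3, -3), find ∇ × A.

(∇×A)₁ = ∂A₃/∂y − ∂A₂/∂z = -6*x*y + 9*x - 5*z - 6
(∇×A)₂ = ∂A₁/∂z − ∂A₃/∂x = -5*x
(∇×A)₃ = ∂A₂/∂x − ∂A₁/∂y = 6*x + 6*y*z - 9*z
∇×A = (-6*x*y + 9*x - 5*z - 6, -5*x, 6*x + 6*y*z - 9*z)
At (-1, -3, -3): (-18, 5, 75).

(-18, 5, 75)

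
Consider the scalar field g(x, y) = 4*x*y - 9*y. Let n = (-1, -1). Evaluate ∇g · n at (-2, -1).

21

∂g/∂x = 4*y
∂g/∂y = 4*x - 9
∇g at (-2, -1) = (-4, -17)
∇g · n = (-4)(-1) + (-17)(-1) = 21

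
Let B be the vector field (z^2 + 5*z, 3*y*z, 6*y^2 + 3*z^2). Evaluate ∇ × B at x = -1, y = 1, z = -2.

(∇×B)₁ = ∂B₃/∂y − ∂B₂/∂z = 9*y
(∇×B)₂ = ∂B₁/∂z − ∂B₃/∂x = 2*z + 5
(∇×B)₃ = ∂B₂/∂x − ∂B₁/∂y = 0
∇×B = (9*y, 2*z + 5, 0)
At (-1, 1, -2): (9, 1, 0).

(9, 1, 0)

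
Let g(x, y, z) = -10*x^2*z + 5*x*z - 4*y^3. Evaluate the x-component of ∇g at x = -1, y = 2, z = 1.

(∇g)_1 = ∂g/∂x = -20*x*z + 5*z
At (-1, 2, 1): 25.

25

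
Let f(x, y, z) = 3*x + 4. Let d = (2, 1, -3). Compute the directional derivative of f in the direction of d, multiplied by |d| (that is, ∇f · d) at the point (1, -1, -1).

6

∂f/∂x = 3
∂f/∂y = 0
∂f/∂z = 0
∇f at (1, -1, -1) = (3, 0, 0)
∇f · d = (3)(2) + (0)(1) + (0)(-3) = 6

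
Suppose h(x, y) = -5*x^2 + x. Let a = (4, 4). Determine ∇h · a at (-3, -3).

∂h/∂x = -10*x + 1
∂h/∂y = 0
∇h at (-3, -3) = (31, 0)
∇h · a = (31)(4) + (0)(4) = 124

124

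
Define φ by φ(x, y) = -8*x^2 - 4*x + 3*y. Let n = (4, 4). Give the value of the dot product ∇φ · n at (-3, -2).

∂φ/∂x = -16*x - 4
∂φ/∂y = 3
∇φ at (-3, -2) = (44, 3)
∇φ · n = (44)(4) + (3)(4) = 188

188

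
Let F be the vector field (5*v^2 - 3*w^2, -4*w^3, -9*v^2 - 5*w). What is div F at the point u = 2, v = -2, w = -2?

-5

∂F₁/∂u = 0
∂F₂/∂v = 0
∂F₃/∂w = -5
∇·F = -5
At (2, -2, -2): -5.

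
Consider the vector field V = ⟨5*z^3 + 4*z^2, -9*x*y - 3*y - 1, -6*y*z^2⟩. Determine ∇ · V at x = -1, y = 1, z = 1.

-6

∂V₁/∂x = 0
∂V₂/∂y = -9*x - 3
∂V₃/∂z = -12*y*z
∇·V = -9*x - 12*y*z - 3
At (-1, 1, 1): -6.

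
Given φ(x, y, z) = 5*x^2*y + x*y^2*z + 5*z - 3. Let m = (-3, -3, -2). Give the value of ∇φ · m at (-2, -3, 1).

-277

∂φ/∂x = 10*x*y + y^2*z
∂φ/∂y = 5*x^2 + 2*x*y*z
∂φ/∂z = x*y^2 + 5
∇φ at (-2, -3, 1) = (69, 32, -13)
∇φ · m = (69)(-3) + (32)(-3) + (-13)(-2) = -277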